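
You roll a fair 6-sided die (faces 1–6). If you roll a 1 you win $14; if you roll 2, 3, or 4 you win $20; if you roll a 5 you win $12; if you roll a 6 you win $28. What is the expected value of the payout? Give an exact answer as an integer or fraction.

E[payout] = (1/6)·12 + (1/6)·14 + (1/2)·20 + (1/6)·28 = 19

$19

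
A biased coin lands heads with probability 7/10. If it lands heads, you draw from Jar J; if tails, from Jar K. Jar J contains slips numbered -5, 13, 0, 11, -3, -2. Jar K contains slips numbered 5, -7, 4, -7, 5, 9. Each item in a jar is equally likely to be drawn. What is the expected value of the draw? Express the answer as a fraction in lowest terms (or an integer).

E[X | Jar J] = (-5 + 13 + 0 + 11 − 3 − 2)/6 = 7/3
E[X | Jar K] = (5 − 7 + 4 − 7 + 5 + 9)/6 = 3/2
E[X] = (7/10)·7/3 + (3/10)·3/2 = 25/12

25/12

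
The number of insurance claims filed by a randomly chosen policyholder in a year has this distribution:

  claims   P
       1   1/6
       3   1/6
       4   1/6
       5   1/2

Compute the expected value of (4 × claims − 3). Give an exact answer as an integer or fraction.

E[4x-3] = (1/6)·1 + (1/6)·9 + (1/6)·13 + (1/2)·17
     = 37/3

37/3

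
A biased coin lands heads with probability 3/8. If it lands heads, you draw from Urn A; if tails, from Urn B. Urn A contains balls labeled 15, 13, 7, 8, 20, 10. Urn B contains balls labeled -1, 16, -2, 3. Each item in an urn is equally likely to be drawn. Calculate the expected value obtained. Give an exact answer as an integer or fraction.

E[X | Urn A] = (15 + 13 + 7 + 8 + 20 + 10)/6 = 73/6
E[X | Urn B] = (-1 + 16 − 2 + 3)/4 = 4
E[X] = (3/8)·73/6 + (5/8)·4 = 113/16

113/16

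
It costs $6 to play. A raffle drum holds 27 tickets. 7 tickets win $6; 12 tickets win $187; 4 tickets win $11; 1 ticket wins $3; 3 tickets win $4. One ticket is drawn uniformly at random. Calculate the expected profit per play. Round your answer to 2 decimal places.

E[payout] = (7/27)·6 + (12/27)·187 + (4/27)·11 + (1/27)·3 + (3/27)·4 = 2345/27
Expected profit = 2345/27 − 6 = 2183/27 ≈ $80.85

$80.85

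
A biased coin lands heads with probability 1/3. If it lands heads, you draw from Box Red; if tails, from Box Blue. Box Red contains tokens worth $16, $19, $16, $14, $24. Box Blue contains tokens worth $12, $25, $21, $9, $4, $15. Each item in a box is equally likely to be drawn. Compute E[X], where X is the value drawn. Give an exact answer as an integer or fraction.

697/45 dollars

E[X | Box Red] = (16 + 19 + 16 + 14 + 24)/5 = 89/5
E[X | Box Blue] = (12 + 25 + 21 + 9 + 4 + 15)/6 = 43/3
E[X] = (1/3)·89/5 + (2/3)·43/3 = 697/45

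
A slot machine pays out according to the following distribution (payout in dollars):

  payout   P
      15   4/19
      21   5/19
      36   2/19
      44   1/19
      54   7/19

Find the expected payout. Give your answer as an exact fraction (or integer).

E[X] = (4/19)·15 + (5/19)·21 + (2/19)·36 + (1/19)·44 + (7/19)·54
     = 659/19

659/19 dollars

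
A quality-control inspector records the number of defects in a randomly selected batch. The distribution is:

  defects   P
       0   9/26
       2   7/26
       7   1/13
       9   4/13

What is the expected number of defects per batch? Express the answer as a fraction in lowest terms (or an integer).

50/13

E[X] = (9/26)·0 + (7/26)·2 + (1/13)·7 + (4/13)·9
     = 50/13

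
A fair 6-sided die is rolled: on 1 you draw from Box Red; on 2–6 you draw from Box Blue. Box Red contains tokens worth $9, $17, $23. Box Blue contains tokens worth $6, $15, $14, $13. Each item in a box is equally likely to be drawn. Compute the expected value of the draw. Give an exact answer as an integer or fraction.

229/18 dollars

E[X | Box Red] = (9 + 17 + 23)/3 = 49/3
E[X | Box Blue] = (6 + 15 + 14 + 13)/4 = 12
E[X] = (1/6)·49/3 + (5/6)·12 = 229/18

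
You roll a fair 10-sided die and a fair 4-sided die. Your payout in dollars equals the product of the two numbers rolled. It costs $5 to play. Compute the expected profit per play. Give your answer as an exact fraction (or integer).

Distribution of the product of the two numbers rolled: 1 w.p. 1/40, 2 w.p. 1/20, 3 w.p. 1/20, 4 w.p. 3/40, 5 w.p. 1/40, 6 w.p. 3/40, …
E[payout] = (1/40)·1 + (1/20)·2 + (1/20)·3 + (3/40)·4 + (1/40)·5 + (3/40)·6 + (1/40)·7 + (3/40)·8 + (1/20)·9 + (1/20)·10 + (3/40)·12 + (1/40)·14 + (1/40)·15 + (1/20)·16 + (1/20)·18 + (1/20)·20 + (1/40)·21 + (1/20)·24 + (1/40)·27 + (1/40)·28 + (1/40)·30 + (1/40)·32 + (1/40)·36 + (1/40)·40 = 55/4
Expected profit = 55/4 − 5 = 35/4

35/4 dollars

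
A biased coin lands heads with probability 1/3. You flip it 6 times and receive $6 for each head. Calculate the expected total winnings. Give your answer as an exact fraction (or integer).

$12

E[#heads] = 6·1/3 = 2 (linearity over flips).
E[winnings] = 6·2 = 12.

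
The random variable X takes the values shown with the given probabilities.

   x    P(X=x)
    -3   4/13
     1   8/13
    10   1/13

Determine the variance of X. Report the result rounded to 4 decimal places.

E[X] = (4/13)·(-3) + (8/13)·1 + (1/13)·10 = 6/13
E[X²] = (4/13)·9 + (8/13)·1 + (1/13)·100 = 144/13
Var(X) = 144/13 − (6/13)² = 1836/169 ≈ 10.8639

10.8639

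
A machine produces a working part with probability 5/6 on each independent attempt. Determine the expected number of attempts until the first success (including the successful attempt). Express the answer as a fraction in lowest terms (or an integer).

For a geometric distribution, E[trials] = 1/p = 1/(5/6) = 6/5.

6/5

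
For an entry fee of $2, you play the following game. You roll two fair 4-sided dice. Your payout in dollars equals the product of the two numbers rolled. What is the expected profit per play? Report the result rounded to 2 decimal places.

$4.25

Distribution of the product of the two numbers rolled: 1 w.p. 1/16, 2 w.p. 1/8, 3 w.p. 1/8, 4 w.p. 3/16, 6 w.p. 1/8, 8 w.p. 1/8, …
E[payout] = (1/16)·1 + (1/8)·2 + (1/8)·3 + (3/16)·4 + (1/8)·6 + (1/8)·8 + (1/16)·9 + (1/8)·12 + (1/16)·16 = 25/4
Expected profit = 25/4 − 2 = 17/4 ≈ $4.25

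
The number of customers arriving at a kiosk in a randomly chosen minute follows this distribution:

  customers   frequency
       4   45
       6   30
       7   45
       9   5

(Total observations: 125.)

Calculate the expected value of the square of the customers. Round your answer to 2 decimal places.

Total = 125, so P(customers=4) = 45/125, etc.
E[X²] = (9/25)·16 + (6/25)·36 + (9/25)·49 + (1/25)·81
     = 882/25 ≈ 35.28

35.28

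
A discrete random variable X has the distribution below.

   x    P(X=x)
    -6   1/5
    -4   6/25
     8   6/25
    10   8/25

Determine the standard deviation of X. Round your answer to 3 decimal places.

7.045

E[X] = 74/25, E[X²] = 292/5
Var(X) = E[X²] − (E[X])² = 292/5 − 5476/625 = 31024/625
SD(X) = √(31024/625) ≈ 7.045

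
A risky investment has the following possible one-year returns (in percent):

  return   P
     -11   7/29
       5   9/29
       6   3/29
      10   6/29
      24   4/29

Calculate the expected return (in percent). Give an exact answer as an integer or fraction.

142/29

E[X] = (7/29)·(-11) + (9/29)·5 + (3/29)·6 + (6/29)·10 + (4/29)·24
     = 142/29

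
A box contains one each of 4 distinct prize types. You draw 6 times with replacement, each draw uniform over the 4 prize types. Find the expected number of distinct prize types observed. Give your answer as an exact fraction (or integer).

Let Xⱼ=1 if type j appears at least once. P(Xⱼ=1) = 1 − ((4−1)/4)^6 = 3367/4096.
E[#distinct] = 4·3367/4096 = 3367/1024.

3367/1024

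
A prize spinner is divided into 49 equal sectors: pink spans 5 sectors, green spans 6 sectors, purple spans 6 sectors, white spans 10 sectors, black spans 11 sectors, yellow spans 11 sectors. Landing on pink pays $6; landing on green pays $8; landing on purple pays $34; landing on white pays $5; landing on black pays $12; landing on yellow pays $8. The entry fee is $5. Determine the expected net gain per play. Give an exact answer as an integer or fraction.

E[payout] = (5/49)·6 + (6/49)·8 + (6/49)·34 + (10/49)·5 + (11/49)·12 + (11/49)·8 = 552/49
Expected profit = 552/49 − 5 = 307/49

307/49 dollars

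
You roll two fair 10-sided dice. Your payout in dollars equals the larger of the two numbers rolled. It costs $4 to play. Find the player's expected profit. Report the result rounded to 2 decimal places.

Distribution of the larger of the two numbers rolled: 1 w.p. 1/100, 2 w.p. 3/100, 3 w.p. 1/20, 4 w.p. 7/100, 5 w.p. 9/100, 6 w.p. 11/100, …
E[payout] = (1/100)·1 + (3/100)·2 + (1/20)·3 + (7/100)·4 + (9/100)·5 + (11/100)·6 + (13/100)·7 + (3/20)·8 + (17/100)·9 + (19/100)·10 = 143/20
Expected profit = 143/20 − 4 = 63/20 ≈ $3.15

$3.15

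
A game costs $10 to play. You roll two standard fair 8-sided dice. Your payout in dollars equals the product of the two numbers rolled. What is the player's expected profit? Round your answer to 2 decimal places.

$10.25

Distribution of the product of the two numbers rolled: 1 w.p. 1/64, 2 w.p. 1/32, 3 w.p. 1/32, 4 w.p. 3/64, 5 w.p. 1/32, 6 w.p. 1/16, …
E[payout] = (1/64)·1 + (1/32)·2 + (1/32)·3 + (3/64)·4 + (1/32)·5 + (1/16)·6 + (1/32)·7 + (1/16)·8 + (1/64)·9 + (1/32)·10 + (1/16)·12 + (1/32)·14 + (1/32)·15 + (3/64)·16 + (1/32)·18 + (1/32)·20 + (1/32)·21 + (1/16)·24 + (1/64)·25 + (1/32)·28 + (1/32)·30 + (1/32)·32 + (1/32)·35 + (1/64)·36 + (1/32)·40 + (1/32)·42 + (1/32)·48 + (1/64)·49 + (1/32)·56 + (1/64)·64 = 81/4
Expected profit = 81/4 − 10 = 41/4 ≈ $10.25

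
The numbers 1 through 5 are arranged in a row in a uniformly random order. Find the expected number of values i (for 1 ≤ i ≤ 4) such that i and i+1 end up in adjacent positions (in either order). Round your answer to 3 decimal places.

For each i ∈ {1,…,4}, let Xᵢ = 1 if i and i+1 are adjacent. P(Xᵢ=1) = 2·(5−1)!/5! = 2/5.
By linearity, E[ΣXᵢ] = (4)·(2/5) = 8/5.
≈ 1.600

1.600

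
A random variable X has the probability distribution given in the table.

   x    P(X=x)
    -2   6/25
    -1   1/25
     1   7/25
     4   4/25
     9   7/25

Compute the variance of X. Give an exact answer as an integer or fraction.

E[X] = (6/25)·(-2) + (1/25)·(-1) + (7/25)·1 + (4/25)·4 + (7/25)·9 = 73/25
E[X²] = (6/25)·4 + (1/25)·1 + (7/25)·1 + (4/25)·16 + (7/25)·81 = 663/25
Var(X) = 663/25 − (73/25)² = 11246/625

11246/625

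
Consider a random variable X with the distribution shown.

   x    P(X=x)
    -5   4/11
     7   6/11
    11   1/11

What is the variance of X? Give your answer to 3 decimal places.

37.818

E[X] = (4/11)·(-5) + (6/11)·7 + (1/11)·11 = 3
E[X²] = (4/11)·25 + (6/11)·49 + (1/11)·121 = 515/11
Var(X) = 515/11 − (3)² = 416/11 ≈ 37.818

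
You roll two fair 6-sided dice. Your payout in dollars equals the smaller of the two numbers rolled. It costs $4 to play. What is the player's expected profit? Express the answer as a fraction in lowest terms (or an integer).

-53/36 dollars

Distribution of the smaller of the two numbers rolled: 1 w.p. 11/36, 2 w.p. 1/4, 3 w.p. 7/36, 4 w.p. 5/36, 5 w.p. 1/12, 6 w.p. 1/36
E[payout] = (11/36)·1 + (1/4)·2 + (7/36)·3 + (5/36)·4 + (1/12)·5 + (1/36)·6 = 91/36
Expected profit = 91/36 − 4 = -53/36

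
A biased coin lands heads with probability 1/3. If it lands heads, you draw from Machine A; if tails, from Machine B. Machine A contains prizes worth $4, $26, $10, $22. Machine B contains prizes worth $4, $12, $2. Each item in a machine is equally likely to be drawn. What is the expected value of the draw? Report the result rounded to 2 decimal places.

E[X | Machine A] = (4 + 26 + 10 + 22)/4 = 31/2
E[X | Machine B] = (4 + 12 + 2)/3 = 6
E[X] = (1/3)·31/2 + (2/3)·6 = 55/6 ≈ 9.17

$9.17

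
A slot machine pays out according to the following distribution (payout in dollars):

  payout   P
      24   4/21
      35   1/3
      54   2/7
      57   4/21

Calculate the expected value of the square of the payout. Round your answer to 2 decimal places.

1970.05

E[X²] = (4/21)·576 + (1/3)·1225 + (2/7)·2916 + (4/21)·3249
     = 41371/21 ≈ 1970.05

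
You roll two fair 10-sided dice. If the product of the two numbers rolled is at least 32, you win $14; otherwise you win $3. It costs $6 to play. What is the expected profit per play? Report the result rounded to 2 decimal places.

E[payout] = (61/100)·3 + (39/100)·14 = 729/100
Expected profit = 729/100 − 6 = 129/100 ≈ $1.29

$1.29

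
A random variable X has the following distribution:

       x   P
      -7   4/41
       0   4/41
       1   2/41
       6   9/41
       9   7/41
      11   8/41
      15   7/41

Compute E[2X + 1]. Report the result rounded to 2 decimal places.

E[2x+1] = (4/41)·(-13) + (4/41)·1 + (2/41)·3 + (9/41)·13 + (7/41)·19 + (8/41)·23 + (7/41)·31
     = 609/41 ≈ 14.85

14.85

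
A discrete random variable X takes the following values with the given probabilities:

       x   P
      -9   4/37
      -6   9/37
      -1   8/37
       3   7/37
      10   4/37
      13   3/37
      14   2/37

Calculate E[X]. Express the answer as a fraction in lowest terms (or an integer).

30/37

E[X] = (4/37)·(-9) + (9/37)·(-6) + (8/37)·(-1) + (7/37)·3 + (4/37)·10 + (3/37)·13 + (2/37)·14
     = 30/37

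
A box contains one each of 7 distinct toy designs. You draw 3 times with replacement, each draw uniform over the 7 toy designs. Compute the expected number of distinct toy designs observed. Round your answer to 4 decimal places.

Let Xⱼ=1 if type j appears at least once. P(Xⱼ=1) = 1 − ((7−1)/7)^3 = 127/343.
E[#distinct] = 7·127/343 = 127/49.
≈ 2.5918

2.5918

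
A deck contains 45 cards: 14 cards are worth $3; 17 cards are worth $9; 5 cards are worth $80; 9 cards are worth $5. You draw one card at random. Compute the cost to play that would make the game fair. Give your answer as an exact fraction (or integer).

E[payout] = (14/45)·3 + (17/45)·9 + (5/45)·80 + (9/45)·5 = 128/9
Fair fee = E[payout] = 128/9

128/9 dollars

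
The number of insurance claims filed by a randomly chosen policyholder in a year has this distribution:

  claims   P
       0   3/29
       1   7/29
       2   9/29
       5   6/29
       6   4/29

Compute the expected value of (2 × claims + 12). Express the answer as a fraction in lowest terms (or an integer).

506/29

E[2x+12] = (3/29)·12 + (7/29)·14 + (9/29)·16 + (6/29)·22 + (4/29)·24
     = 506/29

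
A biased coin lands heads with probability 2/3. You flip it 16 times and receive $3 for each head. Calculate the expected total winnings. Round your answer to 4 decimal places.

E[#heads] = 16·2/3 = 32/3 (linearity over flips).
E[winnings] = 3·32/3 = 32.
≈ 32.0000

$32.0000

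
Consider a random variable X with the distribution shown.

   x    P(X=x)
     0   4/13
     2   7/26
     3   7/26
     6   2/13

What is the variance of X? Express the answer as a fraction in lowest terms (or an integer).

E[X] = (4/13)·0 + (7/26)·2 + (7/26)·3 + (2/13)·6 = 59/26
E[X²] = (4/13)·0 + (7/26)·4 + (7/26)·9 + (2/13)·36 = 235/26
Var(X) = 235/26 − (59/26)² = 2629/676

2629/676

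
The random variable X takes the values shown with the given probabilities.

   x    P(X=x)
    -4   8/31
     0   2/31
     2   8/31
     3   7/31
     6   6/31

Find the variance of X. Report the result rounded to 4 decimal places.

12.4121

E[X] = (8/31)·(-4) + (2/31)·0 + (8/31)·2 + (7/31)·3 + (6/31)·6 = 41/31
E[X²] = (8/31)·16 + (2/31)·0 + (8/31)·4 + (7/31)·9 + (6/31)·36 = 439/31
Var(X) = 439/31 − (41/31)² = 11928/961 ≈ 12.4121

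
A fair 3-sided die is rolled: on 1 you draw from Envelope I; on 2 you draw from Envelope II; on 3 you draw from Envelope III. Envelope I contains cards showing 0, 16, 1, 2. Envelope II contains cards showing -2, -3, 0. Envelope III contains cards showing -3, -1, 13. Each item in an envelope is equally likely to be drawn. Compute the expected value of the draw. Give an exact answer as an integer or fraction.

73/36

E[X | Envelope I] = (0 + 16 + 1 + 2)/4 = 19/4
E[X | Envelope II] = (-2 − 3 + 0)/3 = -5/3
E[X | Envelope III] = (-3 − 1 + 13)/3 = 3
E[X] = (1/3)·19/4 + (1/3)·(-5/3) + (1/3)·3 = 73/36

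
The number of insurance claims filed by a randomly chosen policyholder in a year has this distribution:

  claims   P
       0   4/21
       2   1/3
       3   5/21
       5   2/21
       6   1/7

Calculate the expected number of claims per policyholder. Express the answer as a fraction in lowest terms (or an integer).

19/7

E[X] = (4/21)·0 + (1/3)·2 + (5/21)·3 + (2/21)·5 + (1/7)·6
     = 19/7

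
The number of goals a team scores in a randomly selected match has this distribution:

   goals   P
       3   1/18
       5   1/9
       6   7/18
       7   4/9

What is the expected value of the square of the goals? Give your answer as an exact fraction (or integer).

703/18

E[X²] = (1/18)·9 + (1/9)·25 + (7/18)·36 + (4/9)·49
     = 703/18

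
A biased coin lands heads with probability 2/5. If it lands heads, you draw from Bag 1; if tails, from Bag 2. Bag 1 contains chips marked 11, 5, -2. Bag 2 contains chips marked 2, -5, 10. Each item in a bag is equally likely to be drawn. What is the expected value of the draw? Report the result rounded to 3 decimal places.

E[X | Bag 1] = (11 + 5 − 2)/3 = 14/3
E[X | Bag 2] = (2 − 5 + 10)/3 = 7/3
E[X] = (2/5)·14/3 + (3/5)·7/3 = 49/15 ≈ 3.267

3.267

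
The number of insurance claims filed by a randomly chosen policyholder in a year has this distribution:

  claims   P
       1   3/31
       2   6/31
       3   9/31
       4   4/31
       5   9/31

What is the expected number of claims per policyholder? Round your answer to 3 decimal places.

E[X] = (3/31)·1 + (6/31)·2 + (9/31)·3 + (4/31)·4 + (9/31)·5
     = 103/31 ≈ 3.323

3.323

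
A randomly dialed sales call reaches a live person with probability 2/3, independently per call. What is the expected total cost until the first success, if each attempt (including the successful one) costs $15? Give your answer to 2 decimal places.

E[#attempts] = 1/p = 3/2; E[cost] = 15·3/2 = 45/2.
≈ 22.50

$22.50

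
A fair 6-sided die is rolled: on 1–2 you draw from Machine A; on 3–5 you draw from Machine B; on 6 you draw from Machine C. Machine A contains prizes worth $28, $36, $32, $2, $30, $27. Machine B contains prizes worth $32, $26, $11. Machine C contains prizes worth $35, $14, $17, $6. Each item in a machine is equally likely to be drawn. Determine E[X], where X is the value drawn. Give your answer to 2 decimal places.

E[X | Machine A] = (28 + 36 + 32 + 2 + 30 + 27)/6 = 155/6
E[X | Machine B] = (32 + 26 + 11)/3 = 23
E[X | Machine C] = (35 + 14 + 17 + 6)/4 = 18
E[X] = (1/3)·155/6 + (1/2)·23 + (1/6)·18 = 208/9 ≈ 23.11

$23.11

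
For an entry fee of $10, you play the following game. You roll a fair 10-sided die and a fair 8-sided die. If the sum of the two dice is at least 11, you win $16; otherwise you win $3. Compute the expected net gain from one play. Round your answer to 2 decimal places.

-$1.15

E[payout] = (11/20)·3 + (9/20)·16 = 177/20
Expected profit = 177/20 − 10 = -23/20 ≈ -$1.15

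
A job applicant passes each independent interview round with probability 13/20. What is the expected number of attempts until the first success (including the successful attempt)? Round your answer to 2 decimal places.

1.54

For a geometric distribution, E[trials] = 1/p = 1/(13/20) = 20/13.
≈ 1.54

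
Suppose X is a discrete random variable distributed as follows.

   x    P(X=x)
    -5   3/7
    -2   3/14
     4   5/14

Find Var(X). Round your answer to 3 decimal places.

15.980

E[X] = (3/7)·(-5) + (3/14)·(-2) + (5/14)·4 = -8/7
E[X²] = (3/7)·25 + (3/14)·4 + (5/14)·16 = 121/7
Var(X) = 121/7 − (-8/7)² = 783/49 ≈ 15.980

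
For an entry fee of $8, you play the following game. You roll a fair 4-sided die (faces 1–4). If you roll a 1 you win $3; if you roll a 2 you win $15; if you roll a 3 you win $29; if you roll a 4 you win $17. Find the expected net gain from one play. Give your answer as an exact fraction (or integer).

$8

E[payout] = (1/4)·3 + (1/4)·15 + (1/4)·17 + (1/4)·29 = 16
Expected profit = 16 − 8 = 8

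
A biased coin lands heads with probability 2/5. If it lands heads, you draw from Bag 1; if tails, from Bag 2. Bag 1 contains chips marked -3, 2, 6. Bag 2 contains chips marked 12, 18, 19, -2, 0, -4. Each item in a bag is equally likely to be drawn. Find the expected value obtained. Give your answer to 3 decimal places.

4.967

E[X | Bag 1] = (-3 + 2 + 6)/3 = 5/3
E[X | Bag 2] = (12 + 18 + 19 − 2 + 0 − 4)/6 = 43/6
E[X] = (2/5)·5/3 + (3/5)·43/6 = 149/30 ≈ 4.967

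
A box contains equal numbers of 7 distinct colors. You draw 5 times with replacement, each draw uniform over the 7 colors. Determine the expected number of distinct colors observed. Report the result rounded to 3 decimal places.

Let Xⱼ=1 if type j appears at least once. P(Xⱼ=1) = 1 − ((7−1)/7)^5 = 9031/16807.
E[#distinct] = 7·9031/16807 = 9031/2401.
≈ 3.761

3.761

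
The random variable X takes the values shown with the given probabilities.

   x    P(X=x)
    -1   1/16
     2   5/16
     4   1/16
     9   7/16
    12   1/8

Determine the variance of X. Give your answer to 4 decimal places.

16.6875

E[X] = (1/16)·(-1) + (5/16)·2 + (1/16)·4 + (7/16)·9 + (1/8)·12 = 25/4
E[X²] = (1/16)·1 + (5/16)·4 + (1/16)·16 + (7/16)·81 + (1/8)·144 = 223/4
Var(X) = 223/4 − (25/4)² = 267/16 ≈ 16.6875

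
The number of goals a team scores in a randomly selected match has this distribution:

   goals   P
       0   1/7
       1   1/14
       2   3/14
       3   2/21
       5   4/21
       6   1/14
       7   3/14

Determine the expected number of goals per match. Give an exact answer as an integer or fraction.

E[X] = (1/7)·0 + (1/14)·1 + (3/14)·2 + (2/21)·3 + (4/21)·5 + (1/14)·6 + (3/14)·7
     = 11/3

11/3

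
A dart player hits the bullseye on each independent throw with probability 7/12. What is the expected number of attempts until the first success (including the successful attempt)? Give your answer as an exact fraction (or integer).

12/7

For a geometric distribution, E[trials] = 1/p = 1/(7/12) = 12/7.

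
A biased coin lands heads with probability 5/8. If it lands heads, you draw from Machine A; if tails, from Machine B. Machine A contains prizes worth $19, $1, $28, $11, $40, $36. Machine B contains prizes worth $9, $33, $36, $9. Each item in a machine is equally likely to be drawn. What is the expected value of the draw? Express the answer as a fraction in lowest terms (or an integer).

711/32 dollars

E[X | Machine A] = (19 + 1 + 28 + 11 + 40 + 36)/6 = 45/2
E[X | Machine B] = (9 + 33 + 36 + 9)/4 = 87/4
E[X] = (5/8)·45/2 + (3/8)·87/4 = 711/32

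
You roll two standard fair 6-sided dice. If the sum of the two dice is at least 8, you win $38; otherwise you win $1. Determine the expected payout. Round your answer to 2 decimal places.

E[payout] = (7/12)·1 + (5/12)·38 = 197/12
≈ $16.42

$16.42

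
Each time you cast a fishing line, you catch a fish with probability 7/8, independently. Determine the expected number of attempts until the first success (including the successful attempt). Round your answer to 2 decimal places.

1.14

For a geometric distribution, E[trials] = 1/p = 1/(7/8) = 8/7.
≈ 1.14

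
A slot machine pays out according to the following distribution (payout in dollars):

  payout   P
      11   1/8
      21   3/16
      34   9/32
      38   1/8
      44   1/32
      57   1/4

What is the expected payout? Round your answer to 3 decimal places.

$35.250

E[X] = (1/8)·11 + (3/16)·21 + (9/32)·34 + (1/8)·38 + (1/32)·44 + (1/4)·57
     = 141/4 ≈ 35.250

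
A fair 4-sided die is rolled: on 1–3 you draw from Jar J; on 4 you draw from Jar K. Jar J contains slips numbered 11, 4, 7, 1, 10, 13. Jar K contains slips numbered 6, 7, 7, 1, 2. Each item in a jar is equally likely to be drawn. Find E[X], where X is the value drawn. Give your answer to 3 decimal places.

E[X | Jar J] = (11 + 4 + 7 + 1 + 10 + 13)/6 = 23/3
E[X | Jar K] = (6 + 7 + 7 + 1 + 2)/5 = 23/5
E[X] = (3/4)·23/3 + (1/4)·23/5 = 69/10 ≈ 6.900

6.900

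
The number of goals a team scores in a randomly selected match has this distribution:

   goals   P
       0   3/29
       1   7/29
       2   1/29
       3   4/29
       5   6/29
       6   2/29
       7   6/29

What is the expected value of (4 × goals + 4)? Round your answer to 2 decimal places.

E[4x+4] = (3/29)·4 + (7/29)·8 + (1/29)·12 + (4/29)·16 + (6/29)·24 + (2/29)·28 + (6/29)·32
     = 536/29 ≈ 18.48

18.48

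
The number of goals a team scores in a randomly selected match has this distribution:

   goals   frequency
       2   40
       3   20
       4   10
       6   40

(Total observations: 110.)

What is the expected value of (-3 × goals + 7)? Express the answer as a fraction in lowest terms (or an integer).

Total = 110, so P(goals=2) = 40/110, etc.
E[-3x+7] = (4/11)·1 + (2/11)·(-2) + (1/11)·(-5) + (4/11)·(-11)
     = -49/11

-49/11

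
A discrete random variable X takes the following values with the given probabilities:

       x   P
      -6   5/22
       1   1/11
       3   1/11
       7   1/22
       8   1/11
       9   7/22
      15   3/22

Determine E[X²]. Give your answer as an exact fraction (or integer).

E[X²] = (5/22)·36 + (1/11)·1 + (1/11)·9 + (1/22)·49 + (1/11)·64 + (7/22)·81 + (3/22)·225
     = 1619/22

1619/22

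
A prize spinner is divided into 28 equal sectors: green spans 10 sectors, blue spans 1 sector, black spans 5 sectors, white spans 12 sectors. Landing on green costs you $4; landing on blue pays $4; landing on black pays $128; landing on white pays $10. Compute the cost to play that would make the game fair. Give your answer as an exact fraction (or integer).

181/7 dollars

E[payout] = (10/28)·(-4) + (1/28)·4 + (5/28)·128 + (12/28)·10 = 181/7
Fair fee = E[payout] = 181/7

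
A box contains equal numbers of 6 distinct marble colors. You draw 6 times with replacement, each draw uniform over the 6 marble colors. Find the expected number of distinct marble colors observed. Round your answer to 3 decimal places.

Let Xⱼ=1 if type j appears at least once. P(Xⱼ=1) = 1 − ((6−1)/6)^6 = 31031/46656.
E[#distinct] = 6·31031/46656 = 31031/7776.
≈ 3.991

3.991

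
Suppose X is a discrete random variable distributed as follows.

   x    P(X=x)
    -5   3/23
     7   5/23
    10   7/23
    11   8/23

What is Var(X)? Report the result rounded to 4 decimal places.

E[X] = (3/23)·(-5) + (5/23)·7 + (7/23)·10 + (8/23)·11 = 178/23
E[X²] = (3/23)·25 + (5/23)·49 + (7/23)·100 + (8/23)·121 = 1988/23
Var(X) = 1988/23 − (178/23)² = 14040/529 ≈ 26.5406

26.5406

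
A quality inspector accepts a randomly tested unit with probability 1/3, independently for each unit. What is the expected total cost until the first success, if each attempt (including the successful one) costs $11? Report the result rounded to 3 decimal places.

$33.000

E[#attempts] = 1/p = 3; E[cost] = 11·3 = 33.
≈ 33.000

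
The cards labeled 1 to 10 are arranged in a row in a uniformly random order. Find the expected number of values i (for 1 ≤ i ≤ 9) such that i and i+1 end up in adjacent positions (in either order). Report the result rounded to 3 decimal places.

For each i ∈ {1,…,9}, let Xᵢ = 1 if i and i+1 are adjacent. P(Xᵢ=1) = 2·(10−1)!/10! = 2/10.
By linearity, E[ΣXᵢ] = (9)·(2/10) = 9/5.
≈ 1.800

1.800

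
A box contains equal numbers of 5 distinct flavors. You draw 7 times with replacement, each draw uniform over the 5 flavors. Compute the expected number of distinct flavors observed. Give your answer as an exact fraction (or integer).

61741/15625

Let Xⱼ=1 if type j appears at least once. P(Xⱼ=1) = 1 − ((5−1)/5)^7 = 61741/78125.
E[#distinct] = 5·61741/78125 = 61741/15625.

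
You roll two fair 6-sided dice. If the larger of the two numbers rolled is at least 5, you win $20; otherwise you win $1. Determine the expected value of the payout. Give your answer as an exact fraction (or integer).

104/9 dollars

E[payout] = (4/9)·1 + (5/9)·20 = 104/9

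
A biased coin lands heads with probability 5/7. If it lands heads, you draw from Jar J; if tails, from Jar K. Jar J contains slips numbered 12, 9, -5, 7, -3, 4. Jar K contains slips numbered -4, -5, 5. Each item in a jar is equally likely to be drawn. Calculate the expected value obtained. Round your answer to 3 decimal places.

E[X | Jar J] = (12 + 9 − 5 + 7 − 3 + 4)/6 = 4
E[X | Jar K] = (-4 − 5 + 5)/3 = -4/3
E[X] = (5/7)·4 + (2/7)·(-4/3) = 52/21 ≈ 2.476

2.476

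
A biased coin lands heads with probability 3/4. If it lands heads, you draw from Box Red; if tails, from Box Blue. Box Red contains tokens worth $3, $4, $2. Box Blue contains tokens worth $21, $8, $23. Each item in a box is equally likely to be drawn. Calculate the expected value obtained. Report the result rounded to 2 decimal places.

$6.58

E[X | Box Red] = (3 + 4 + 2)/3 = 3
E[X | Box Blue] = (21 + 8 + 23)/3 = 52/3
E[X] = (3/4)·3 + (1/4)·52/3 = 79/12 ≈ 6.58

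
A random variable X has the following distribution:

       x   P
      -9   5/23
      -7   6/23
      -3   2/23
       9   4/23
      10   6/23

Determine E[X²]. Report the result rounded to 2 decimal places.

71.35

E[X²] = (5/23)·81 + (6/23)·49 + (2/23)·9 + (4/23)·81 + (6/23)·100
     = 1641/23 ≈ 71.35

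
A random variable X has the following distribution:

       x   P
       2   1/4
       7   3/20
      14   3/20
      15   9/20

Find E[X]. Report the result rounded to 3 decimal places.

10.400

E[X] = (1/4)·2 + (3/20)·7 + (3/20)·14 + (9/20)·15
     = 52/5 ≈ 10.400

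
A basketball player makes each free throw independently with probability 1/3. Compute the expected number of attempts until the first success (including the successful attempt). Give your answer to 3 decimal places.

For a geometric distribution, E[trials] = 1/p = 1/(1/3) = 3.
≈ 3.000

3.000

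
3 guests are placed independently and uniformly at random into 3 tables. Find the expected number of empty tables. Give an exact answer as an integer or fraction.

Let Xⱼ=1 if table j is empty. P(Xⱼ=1) = ((3-1)/3)^3 = 8/27.
By linearity, E[#empty] = 3·8/27 = 8/9.

8/9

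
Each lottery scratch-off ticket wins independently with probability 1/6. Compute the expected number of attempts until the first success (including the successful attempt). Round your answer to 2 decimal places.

For a geometric distribution, E[trials] = 1/p = 1/(1/6) = 6.
≈ 6.00

6.00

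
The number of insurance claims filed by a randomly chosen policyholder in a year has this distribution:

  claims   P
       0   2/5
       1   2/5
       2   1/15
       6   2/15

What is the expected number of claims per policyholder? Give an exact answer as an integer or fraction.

E[X] = (2/5)·0 + (2/5)·1 + (1/15)·2 + (2/15)·6
     = 4/3

4/3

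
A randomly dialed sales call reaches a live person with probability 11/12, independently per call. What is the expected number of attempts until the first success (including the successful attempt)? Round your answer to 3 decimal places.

For a geometric distribution, E[trials] = 1/p = 1/(11/12) = 12/11.
≈ 1.091

1.091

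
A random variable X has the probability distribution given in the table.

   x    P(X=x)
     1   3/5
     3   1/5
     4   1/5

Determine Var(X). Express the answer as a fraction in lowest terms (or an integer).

E[X] = (3/5)·1 + (1/5)·3 + (1/5)·4 = 2
E[X²] = (3/5)·1 + (1/5)·9 + (1/5)·16 = 28/5
Var(X) = 28/5 − (2)² = 8/5

8/5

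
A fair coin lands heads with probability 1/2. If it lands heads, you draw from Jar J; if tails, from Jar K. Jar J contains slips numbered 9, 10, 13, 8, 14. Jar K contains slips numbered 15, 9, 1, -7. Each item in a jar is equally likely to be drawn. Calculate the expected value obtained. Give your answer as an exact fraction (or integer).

E[X | Jar J] = (9 + 10 + 13 + 8 + 14)/5 = 54/5
E[X | Jar K] = (15 + 9 + 1 − 7)/4 = 9/2
E[X] = (1/2)·54/5 + (1/2)·9/2 = 153/20

153/20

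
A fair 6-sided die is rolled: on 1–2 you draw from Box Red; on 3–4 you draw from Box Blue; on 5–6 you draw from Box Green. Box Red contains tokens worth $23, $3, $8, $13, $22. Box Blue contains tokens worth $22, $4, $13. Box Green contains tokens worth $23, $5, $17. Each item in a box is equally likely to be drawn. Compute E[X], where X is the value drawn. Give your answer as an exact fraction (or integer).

E[X | Box Red] = (23 + 3 + 8 + 13 + 22)/5 = 69/5
E[X | Box Blue] = (22 + 4 + 13)/3 = 13
E[X | Box Green] = (23 + 5 + 17)/3 = 15
E[X] = (1/3)·69/5 + (1/3)·13 + (1/3)·15 = 209/15

209/15 dollars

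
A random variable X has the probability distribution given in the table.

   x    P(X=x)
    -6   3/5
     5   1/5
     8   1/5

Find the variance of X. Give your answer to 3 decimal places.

38.400

E[X] = (3/5)·(-6) + (1/5)·5 + (1/5)·8 = -1
E[X²] = (3/5)·36 + (1/5)·25 + (1/5)·64 = 197/5
Var(X) = 197/5 − (-1)² = 192/5 ≈ 38.400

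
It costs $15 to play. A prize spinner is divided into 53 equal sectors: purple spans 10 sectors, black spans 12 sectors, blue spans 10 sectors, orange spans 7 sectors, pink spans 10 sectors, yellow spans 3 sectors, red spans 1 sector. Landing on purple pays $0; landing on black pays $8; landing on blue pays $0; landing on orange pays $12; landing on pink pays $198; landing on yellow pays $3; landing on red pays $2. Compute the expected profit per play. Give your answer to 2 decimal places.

E[payout] = (10/53)·0 + (12/53)·8 + (10/53)·0 + (7/53)·12 + (10/53)·198 + (3/53)·3 + (1/53)·2 = 2171/53
Expected profit = 2171/53 − 15 = 1376/53 ≈ $25.96

$25.96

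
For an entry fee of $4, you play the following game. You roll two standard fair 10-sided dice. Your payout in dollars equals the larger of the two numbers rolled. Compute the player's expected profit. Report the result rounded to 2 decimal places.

$3.15

Distribution of the larger of the two numbers rolled: 1 w.p. 1/100, 2 w.p. 3/100, 3 w.p. 1/20, 4 w.p. 7/100, 5 w.p. 9/100, 6 w.p. 11/100, …
E[payout] = (1/100)·1 + (3/100)·2 + (1/20)·3 + (7/100)·4 + (9/100)·5 + (11/100)·6 + (13/100)·7 + (3/20)·8 + (17/100)·9 + (19/100)·10 = 143/20
Expected profit = 143/20 − 4 = 63/20 ≈ $3.15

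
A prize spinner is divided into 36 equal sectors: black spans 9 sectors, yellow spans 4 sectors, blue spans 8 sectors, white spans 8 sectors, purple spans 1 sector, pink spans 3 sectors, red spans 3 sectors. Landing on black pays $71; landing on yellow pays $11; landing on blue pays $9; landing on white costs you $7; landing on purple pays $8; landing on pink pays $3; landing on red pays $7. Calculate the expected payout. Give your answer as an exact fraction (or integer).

737/36 dollars

E[payout] = (9/36)·71 + (4/36)·11 + (8/36)·9 + (8/36)·(-7) + (1/36)·8 + (3/36)·3 + (3/36)·7 = 737/36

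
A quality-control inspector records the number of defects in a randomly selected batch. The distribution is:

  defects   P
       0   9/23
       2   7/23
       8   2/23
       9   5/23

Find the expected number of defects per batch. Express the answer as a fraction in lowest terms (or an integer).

75/23

E[X] = (9/23)·0 + (7/23)·2 + (2/23)·8 + (5/23)·9
     = 75/23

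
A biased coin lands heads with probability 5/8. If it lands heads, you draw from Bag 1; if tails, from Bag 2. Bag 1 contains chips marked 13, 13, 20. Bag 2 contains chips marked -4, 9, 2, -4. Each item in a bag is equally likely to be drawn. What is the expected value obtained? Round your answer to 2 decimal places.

9.86

E[X | Bag 1] = (13 + 13 + 20)/3 = 46/3
E[X | Bag 2] = (-4 + 9 + 2 − 4)/4 = 3/4
E[X] = (5/8)·46/3 + (3/8)·3/4 = 947/96 ≈ 9.86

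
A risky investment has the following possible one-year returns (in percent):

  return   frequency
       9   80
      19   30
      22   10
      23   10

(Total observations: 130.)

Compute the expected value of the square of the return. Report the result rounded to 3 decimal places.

Total = 130, so P(return=9) = 80/130, etc.
E[X²] = (8/13)·81 + (3/13)·361 + (1/13)·484 + (1/13)·529
     = 2744/13 ≈ 211.077

211.077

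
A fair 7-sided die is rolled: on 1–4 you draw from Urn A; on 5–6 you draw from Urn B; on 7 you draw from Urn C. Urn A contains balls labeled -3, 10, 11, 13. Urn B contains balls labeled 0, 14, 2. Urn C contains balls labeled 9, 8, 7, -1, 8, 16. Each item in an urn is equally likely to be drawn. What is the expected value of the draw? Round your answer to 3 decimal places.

7.071

E[X | Urn A] = (-3 + 10 + 11 + 13)/4 = 31/4
E[X | Urn B] = (0 + 14 + 2)/3 = 16/3
E[X | Urn C] = (9 + 8 + 7 − 1 + 8 + 16)/6 = 47/6
E[X] = (4/7)·31/4 + (2/7)·16/3 + (1/7)·47/6 = 99/14 ≈ 7.071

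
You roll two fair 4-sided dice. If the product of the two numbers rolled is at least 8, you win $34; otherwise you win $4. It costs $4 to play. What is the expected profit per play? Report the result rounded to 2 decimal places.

E[payout] = (5/8)·4 + (3/8)·34 = 61/4
Expected profit = 61/4 − 4 = 45/4 ≈ $11.25

$11.25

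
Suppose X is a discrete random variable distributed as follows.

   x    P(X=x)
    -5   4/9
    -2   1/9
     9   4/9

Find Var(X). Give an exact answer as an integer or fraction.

3656/81

E[X] = (4/9)·(-5) + (1/9)·(-2) + (4/9)·9 = 14/9
E[X²] = (4/9)·25 + (1/9)·4 + (4/9)·81 = 428/9
Var(X) = 428/9 − (14/9)² = 3656/81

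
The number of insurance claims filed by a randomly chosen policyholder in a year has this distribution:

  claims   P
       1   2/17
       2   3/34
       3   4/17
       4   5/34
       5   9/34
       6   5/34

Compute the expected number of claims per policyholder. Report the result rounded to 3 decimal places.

3.794

E[X] = (2/17)·1 + (3/34)·2 + (4/17)·3 + (5/34)·4 + (9/34)·5 + (5/34)·6
     = 129/34 ≈ 3.794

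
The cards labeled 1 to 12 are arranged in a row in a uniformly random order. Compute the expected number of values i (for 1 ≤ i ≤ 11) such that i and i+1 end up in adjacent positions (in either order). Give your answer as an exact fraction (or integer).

11/6

For each i ∈ {1,…,11}, let Xᵢ = 1 if i and i+1 are adjacent. P(Xᵢ=1) = 2·(12−1)!/12! = 2/12.
By linearity, E[ΣXᵢ] = (11)·(2/12) = 11/6.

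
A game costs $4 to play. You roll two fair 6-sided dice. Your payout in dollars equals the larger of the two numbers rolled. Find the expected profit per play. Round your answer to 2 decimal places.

$0.47

Distribution of the larger of the two numbers rolled: 1 w.p. 1/36, 2 w.p. 1/12, 3 w.p. 5/36, 4 w.p. 7/36, 5 w.p. 1/4, 6 w.p. 11/36
E[payout] = (1/36)·1 + (1/12)·2 + (5/36)·3 + (7/36)·4 + (1/4)·5 + (11/36)·6 = 161/36
Expected profit = 161/36 − 4 = 17/36 ≈ $0.47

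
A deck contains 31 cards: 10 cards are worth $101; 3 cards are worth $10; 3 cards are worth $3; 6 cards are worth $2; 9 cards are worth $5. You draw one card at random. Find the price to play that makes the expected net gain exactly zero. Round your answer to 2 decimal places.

E[payout] = (10/31)·101 + (3/31)·10 + (3/31)·3 + (6/31)·2 + (9/31)·5 = 1106/31
Fair fee = E[payout] = 1106/31 ≈ $35.68

$35.68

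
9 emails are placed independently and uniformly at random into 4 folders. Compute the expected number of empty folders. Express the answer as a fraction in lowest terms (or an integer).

Let Xⱼ=1 if folder j is empty. P(Xⱼ=1) = ((4-1)/4)^9 = 19683/262144.
By linearity, E[#empty] = 4·19683/262144 = 19683/65536.

19683/65536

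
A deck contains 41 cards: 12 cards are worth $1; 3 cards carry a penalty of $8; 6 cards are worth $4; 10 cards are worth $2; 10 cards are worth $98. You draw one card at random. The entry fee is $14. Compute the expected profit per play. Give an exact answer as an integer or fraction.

438/41 dollars

E[payout] = (12/41)·1 + (3/41)·(-8) + (6/41)·4 + (10/41)·2 + (10/41)·98 = 1012/41
Expected profit = 1012/41 − 14 = 438/41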